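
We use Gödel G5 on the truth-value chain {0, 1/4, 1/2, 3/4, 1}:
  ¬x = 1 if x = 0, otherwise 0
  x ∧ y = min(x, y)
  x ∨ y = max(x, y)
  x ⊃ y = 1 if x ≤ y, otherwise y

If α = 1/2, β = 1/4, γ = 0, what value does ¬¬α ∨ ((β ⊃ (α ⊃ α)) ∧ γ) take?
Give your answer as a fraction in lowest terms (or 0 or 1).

1

¬α = ¬1/2 = 0
¬¬α = ¬0 = 1
α ⊃ α = 1/2 ⊃ 1/2 = 1
β ⊃ (α ⊃ α) = 1/4 ⊃ 1 = 1
(β ⊃ (α ⊃ α)) ∧ γ = 1 ∧ 0 = 0
¬¬α ∨ ((β ⊃ (α ⊃ α)) ∧ γ) = 1 ∨ 0 = 1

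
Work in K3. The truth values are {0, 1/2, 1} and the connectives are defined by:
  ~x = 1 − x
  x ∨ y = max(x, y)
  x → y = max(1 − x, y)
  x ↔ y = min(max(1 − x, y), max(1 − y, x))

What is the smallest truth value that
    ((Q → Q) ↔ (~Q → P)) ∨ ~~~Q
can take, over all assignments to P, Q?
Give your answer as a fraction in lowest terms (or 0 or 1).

1/2

Take P = 0, Q = 1/2:
Q → Q = 1/2 → 1/2 = 1/2
~Q = ~1/2 = 1/2
~Q → P = 1/2 → 0 = 1/2
(Q → Q) ↔ (~Q → P) = 1/2 ↔ 1/2 = 1/2
~Q = ~1/2 = 1/2
~~Q = ~1/2 = 1/2
~~~Q = ~1/2 = 1/2
((Q → Q) ↔ (~Q → P)) ∨ ~~~Q = 1/2 ∨ 1/2 = 1/2
No assignment yields a value below 1/2, so this is the minimum.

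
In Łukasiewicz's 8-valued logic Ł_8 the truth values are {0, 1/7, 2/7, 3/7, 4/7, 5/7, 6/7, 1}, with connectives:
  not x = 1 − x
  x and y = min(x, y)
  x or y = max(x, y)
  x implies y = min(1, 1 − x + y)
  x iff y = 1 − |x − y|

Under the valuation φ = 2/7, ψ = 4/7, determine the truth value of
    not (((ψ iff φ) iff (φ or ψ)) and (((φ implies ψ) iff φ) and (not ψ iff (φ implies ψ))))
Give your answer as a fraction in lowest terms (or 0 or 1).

ψ iff φ = 4/7 iff 2/7 = 5/7
φ or ψ = 2/7 or 4/7 = 4/7
(ψ iff φ) iff (φ or ψ) = 5/7 iff 4/7 = 6/7
φ implies ψ = 2/7 implies 4/7 = 1
(φ implies ψ) iff φ = 1 iff 2/7 = 2/7
not ψ = not 4/7 = 3/7
φ implies ψ = 2/7 implies 4/7 = 1
not ψ iff (φ implies ψ) = 3/7 iff 1 = 3/7
((φ implies ψ) iff φ) and (not ψ iff (φ implies ψ)) = 2/7 and 3/7 = 2/7
((ψ iff φ) iff (φ or ψ)) and (((φ implies ψ) iff φ) and (not ψ iff (φ implies ψ))) = 6/7 and 2/7 = 2/7
not (((ψ iff φ) iff (φ or ψ)) and (((φ implies ψ) iff φ) and (not ψ iff (φ implies ψ)))) = not 2/7 = 5/7

5/7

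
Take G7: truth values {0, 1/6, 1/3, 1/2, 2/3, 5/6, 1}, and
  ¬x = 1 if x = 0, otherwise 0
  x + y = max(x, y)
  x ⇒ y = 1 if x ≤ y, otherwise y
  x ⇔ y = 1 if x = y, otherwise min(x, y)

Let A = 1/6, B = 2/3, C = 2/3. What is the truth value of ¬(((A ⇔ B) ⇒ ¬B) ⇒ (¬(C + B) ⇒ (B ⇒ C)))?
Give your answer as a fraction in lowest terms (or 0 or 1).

0

A ⇔ B = 1/6 ⇔ 2/3 = 1/6
¬B = ¬2/3 = 0
(A ⇔ B) ⇒ ¬B = 1/6 ⇒ 0 = 0
C + B = 2/3 + 2/3 = 2/3
¬(C + B) = ¬2/3 = 0
B ⇒ C = 2/3 ⇒ 2/3 = 1
¬(C + B) ⇒ (B ⇒ C) = 0 ⇒ 1 = 1
((A ⇔ B) ⇒ ¬B) ⇒ (¬(C + B) ⇒ (B ⇒ C)) = 0 ⇒ 1 = 1
¬(((A ⇔ B) ⇒ ¬B) ⇒ (¬(C + B) ⇒ (B ⇒ C))) = ¬1 = 0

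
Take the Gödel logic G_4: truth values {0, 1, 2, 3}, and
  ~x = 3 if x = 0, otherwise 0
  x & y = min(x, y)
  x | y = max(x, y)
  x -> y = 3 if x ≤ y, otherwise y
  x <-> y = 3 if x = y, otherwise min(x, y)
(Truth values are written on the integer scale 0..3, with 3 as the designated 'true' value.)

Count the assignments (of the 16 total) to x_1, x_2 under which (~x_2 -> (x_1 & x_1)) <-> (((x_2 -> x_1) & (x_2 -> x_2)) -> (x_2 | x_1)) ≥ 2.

15

x_1 = 0, x_2 = 0 ↦ 3  ≥
x_1 = 0, x_2 = 1 ↦ 3  ≥
x_1 = 0, x_2 = 2 ↦ 3  ≥
x_1 = 0, x_2 = 3 ↦ 3  ≥
x_1 = 1, x_2 = 0 ↦ 3  ≥
x_1 = 1, x_2 = 1 ↦ 1  <
x_1 = 1, x_2 = 2 ↦ 3  ≥
x_1 = 1, x_2 = 3 ↦ 3  ≥
x_1 = 2, x_2 = 0 ↦ 3  ≥
x_1 = 2, x_2 = 1 ↦ 2  ≥
x_1 = 2, x_2 = 2 ↦ 2  ≥
x_1 = 2, x_2 = 3 ↦ 3  ≥
x_1 = 3, x_2 = 0 ↦ 3  ≥
x_1 = 3, x_2 = 1 ↦ 3  ≥
x_1 = 3, x_2 = 2 ↦ 3  ≥
x_1 = 3, x_2 = 3 ↦ 3  ≥
So 15 of the 16 assignments meet the threshold.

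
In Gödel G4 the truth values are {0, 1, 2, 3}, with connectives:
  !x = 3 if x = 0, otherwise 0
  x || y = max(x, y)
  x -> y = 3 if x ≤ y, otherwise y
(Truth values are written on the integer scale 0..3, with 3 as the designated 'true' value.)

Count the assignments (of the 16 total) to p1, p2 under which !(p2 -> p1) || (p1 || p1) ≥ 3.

p1 = 0, p2 = 0 ↦ 0  <
p1 = 0, p2 = 1 ↦ 3  ≥
p1 = 0, p2 = 2 ↦ 3  ≥
p1 = 0, p2 = 3 ↦ 3  ≥
p1 = 1, p2 = 0 ↦ 1  <
p1 = 1, p2 = 1 ↦ 1  <
p1 = 1, p2 = 2 ↦ 1  <
p1 = 1, p2 = 3 ↦ 1  <
p1 = 2, p2 = 0 ↦ 2  <
p1 = 2, p2 = 1 ↦ 2  <
p1 = 2, p2 = 2 ↦ 2  <
p1 = 2, p2 = 3 ↦ 2  <
p1 = 3, p2 = 0 ↦ 3  ≥
p1 = 3, p2 = 1 ↦ 3  ≥
p1 = 3, p2 = 2 ↦ 3  ≥
p1 = 3, p2 = 3 ↦ 3  ≥
So 7 of the 16 assignments meet the threshold.

7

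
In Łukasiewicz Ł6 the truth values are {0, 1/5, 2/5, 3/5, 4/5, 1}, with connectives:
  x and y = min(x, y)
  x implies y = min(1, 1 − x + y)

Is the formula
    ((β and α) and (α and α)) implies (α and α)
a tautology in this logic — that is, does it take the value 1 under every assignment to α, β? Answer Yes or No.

Yes

At α = 4/5, β = 0, for instance:
β and α = 0 and 4/5 = 0
α and α = 4/5 and 4/5 = 4/5
(β and α) and (α and α) = 0 and 4/5 = 0
((β and α) and (α and α)) implies (α and α) = 0 implies 4/5 = 1
and checking the remaining 35 assignments likewise gives ≥ 1 in every case.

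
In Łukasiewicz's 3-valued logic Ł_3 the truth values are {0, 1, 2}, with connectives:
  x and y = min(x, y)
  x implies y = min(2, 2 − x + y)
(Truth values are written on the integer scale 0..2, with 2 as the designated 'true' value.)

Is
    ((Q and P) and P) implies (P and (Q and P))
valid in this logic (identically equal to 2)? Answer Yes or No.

Yes

P = 0, Q = 0 ↦ 2
P = 0, Q = 1 ↦ 2
P = 0, Q = 2 ↦ 2
P = 1, Q = 0 ↦ 2
P = 1, Q = 1 ↦ 2
P = 1, Q = 2 ↦ 2
P = 2, Q = 0 ↦ 2
P = 2, Q = 1 ↦ 2
P = 2, Q = 2 ↦ 2
Every assignment gives a value ≥ 2.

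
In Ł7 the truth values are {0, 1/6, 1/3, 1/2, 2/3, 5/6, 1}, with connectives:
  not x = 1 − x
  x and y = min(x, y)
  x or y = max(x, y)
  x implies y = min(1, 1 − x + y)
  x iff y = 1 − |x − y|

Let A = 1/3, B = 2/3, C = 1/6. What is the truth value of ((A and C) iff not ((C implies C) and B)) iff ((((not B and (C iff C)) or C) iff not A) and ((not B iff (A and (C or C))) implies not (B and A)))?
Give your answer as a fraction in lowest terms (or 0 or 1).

A and C = 1/3 and 1/6 = 1/6
C implies C = 1/6 implies 1/6 = 1
(C implies C) and B = 1 and 2/3 = 2/3
not ((C implies C) and B) = not 2/3 = 1/3
(A and C) iff not ((C implies C) and B) = 1/6 iff 1/3 = 5/6
not B = not 2/3 = 1/3
C iff C = 1/6 iff 1/6 = 1
not B and (C iff C) = 1/3 and 1 = 1/3
(not B and (C iff C)) or C = 1/3 or 1/6 = 1/3
not A = not 1/3 = 2/3
((not B and (C iff C)) or C) iff not A = 1/3 iff 2/3 = 2/3
not B = not 2/3 = 1/3
C or C = 1/6 or 1/6 = 1/6
A and (C or C) = 1/3 and 1/6 = 1/6
not B iff (A and (C or C)) = 1/3 iff 1/6 = 5/6
B and A = 2/3 and 1/3 = 1/3
not (B and A) = not 1/3 = 2/3
(not B iff (A and (C or C))) implies not (B and A) = 5/6 implies 2/3 = 5/6
(((not B and (C iff C)) or C) iff not A) and ((not B iff (A and (C or C))) implies not (B and A)) = 2/3 and 5/6 = 2/3
((A and C) iff not ((C implies C) and B)) iff ((((not B and (C iff C)) or C) iff not A) and ((not B iff (A and (C or C))) implies not (B and A))) = 5/6 iff 2/3 = 5/6

5/6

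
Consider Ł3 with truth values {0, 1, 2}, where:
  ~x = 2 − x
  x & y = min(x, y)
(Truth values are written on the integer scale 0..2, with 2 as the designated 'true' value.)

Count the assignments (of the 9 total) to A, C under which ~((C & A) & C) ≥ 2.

A = 0, C = 0 ↦ 2  ≥
A = 0, C = 1 ↦ 2  ≥
A = 0, C = 2 ↦ 2  ≥
A = 1, C = 0 ↦ 2  ≥
A = 1, C = 1 ↦ 1  <
A = 1, C = 2 ↦ 1  <
A = 2, C = 0 ↦ 2  ≥
A = 2, C = 1 ↦ 1  <
A = 2, C = 2 ↦ 0  <
So 5 of the 9 assignments meet the threshold.

5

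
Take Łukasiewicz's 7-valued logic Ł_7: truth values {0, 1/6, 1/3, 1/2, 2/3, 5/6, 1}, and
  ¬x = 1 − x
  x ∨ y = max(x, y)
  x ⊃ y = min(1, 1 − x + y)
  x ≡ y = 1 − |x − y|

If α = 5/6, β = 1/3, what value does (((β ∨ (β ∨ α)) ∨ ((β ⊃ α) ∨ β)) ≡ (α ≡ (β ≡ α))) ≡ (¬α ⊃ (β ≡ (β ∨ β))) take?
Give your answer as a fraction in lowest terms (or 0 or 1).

2/3

β ∨ α = 1/3 ∨ 5/6 = 5/6
β ∨ (β ∨ α) = 1/3 ∨ 5/6 = 5/6
β ⊃ α = 1/3 ⊃ 5/6 = 1
(β ⊃ α) ∨ β = 1 ∨ 1/3 = 1
(β ∨ (β ∨ α)) ∨ ((β ⊃ α) ∨ β) = 5/6 ∨ 1 = 1
β ≡ α = 1/3 ≡ 5/6 = 1/2
α ≡ (β ≡ α) = 5/6 ≡ 1/2 = 2/3
((β ∨ (β ∨ α)) ∨ ((β ⊃ α) ∨ β)) ≡ (α ≡ (β ≡ α)) = 1 ≡ 2/3 = 2/3
¬α = ¬5/6 = 1/6
β ∨ β = 1/3 ∨ 1/3 = 1/3
β ≡ (β ∨ β) = 1/3 ≡ 1/3 = 1
¬α ⊃ (β ≡ (β ∨ β)) = 1/6 ⊃ 1 = 1
(((β ∨ (β ∨ α)) ∨ ((β ⊃ α) ∨ β)) ≡ (α ≡ (β ≡ α))) ≡ (¬α ⊃ (β ≡ (β ∨ β))) = 2/3 ≡ 1 = 2/3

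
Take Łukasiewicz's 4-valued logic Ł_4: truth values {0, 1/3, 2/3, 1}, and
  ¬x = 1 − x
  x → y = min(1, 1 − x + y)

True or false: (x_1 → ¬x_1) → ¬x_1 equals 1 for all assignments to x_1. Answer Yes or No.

Counterexample: take x_1 = 1/3.
¬x_1 = ¬1/3 = 2/3
x_1 → ¬x_1 = 1/3 → 2/3 = 1
¬x_1 = ¬1/3 = 2/3
(x_1 → ¬x_1) → ¬x_1 = 1 → 2/3 = 2/3
This gives 2/3 ≠ 1.

No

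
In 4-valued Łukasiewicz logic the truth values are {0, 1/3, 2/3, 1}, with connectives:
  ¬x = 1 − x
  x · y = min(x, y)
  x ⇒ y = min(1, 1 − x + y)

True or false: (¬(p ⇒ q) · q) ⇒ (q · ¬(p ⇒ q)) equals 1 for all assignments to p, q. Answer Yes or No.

p = 0, q = 0 ↦ 1
p = 0, q = 1/3 ↦ 1
p = 0, q = 2/3 ↦ 1
p = 0, q = 1 ↦ 1
p = 1/3, q = 0 ↦ 1
p = 1/3, q = 1/3 ↦ 1
p = 1/3, q = 2/3 ↦ 1
p = 1/3, q = 1 ↦ 1
p = 2/3, q = 0 ↦ 1
p = 2/3, q = 1/3 ↦ 1
p = 2/3, q = 2/3 ↦ 1
p = 2/3, q = 1 ↦ 1
p = 1, q = 0 ↦ 1
p = 1, q = 1/3 ↦ 1
p = 1, q = 2/3 ↦ 1
p = 1, q = 1 ↦ 1
Every assignment gives a value ≥ 1.

Yes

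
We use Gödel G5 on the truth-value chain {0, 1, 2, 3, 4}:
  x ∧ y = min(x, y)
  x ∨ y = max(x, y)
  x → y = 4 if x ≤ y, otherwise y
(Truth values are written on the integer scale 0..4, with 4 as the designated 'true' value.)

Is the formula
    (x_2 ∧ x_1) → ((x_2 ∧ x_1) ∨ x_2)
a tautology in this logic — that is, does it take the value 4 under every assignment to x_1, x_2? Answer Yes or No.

Yes

At x_1 = 2, x_2 = 1, for instance:
x_2 ∧ x_1 = 1 ∧ 2 = 1
(x_2 ∧ x_1) ∨ x_2 = 1 ∨ 1 = 1
(x_2 ∧ x_1) → ((x_2 ∧ x_1) ∨ x_2) = 1 → 1 = 4
and checking the remaining 24 assignments likewise gives ≥ 4 in every case.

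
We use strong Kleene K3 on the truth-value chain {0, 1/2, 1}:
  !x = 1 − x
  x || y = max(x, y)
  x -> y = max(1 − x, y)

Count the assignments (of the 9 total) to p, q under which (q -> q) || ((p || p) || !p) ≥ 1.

8

p = 0, q = 0 ↦ 1  ≥
p = 0, q = 1/2 ↦ 1  ≥
p = 0, q = 1 ↦ 1  ≥
p = 1/2, q = 0 ↦ 1  ≥
p = 1/2, q = 1/2 ↦ 1/2  <
p = 1/2, q = 1 ↦ 1  ≥
p = 1, q = 0 ↦ 1  ≥
p = 1, q = 1/2 ↦ 1  ≥
p = 1, q = 1 ↦ 1  ≥
So 8 of the 9 assignments meet the threshold.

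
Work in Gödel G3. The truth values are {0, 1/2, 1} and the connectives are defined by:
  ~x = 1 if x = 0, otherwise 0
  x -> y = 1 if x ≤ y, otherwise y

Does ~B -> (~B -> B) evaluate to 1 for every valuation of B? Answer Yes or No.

No

Counterexample: take B = 0.
~B = ~0 = 1
~B = ~0 = 1
~B -> B = 1 -> 0 = 0
~B -> (~B -> B) = 1 -> 0 = 0
This gives 0 ≠ 1.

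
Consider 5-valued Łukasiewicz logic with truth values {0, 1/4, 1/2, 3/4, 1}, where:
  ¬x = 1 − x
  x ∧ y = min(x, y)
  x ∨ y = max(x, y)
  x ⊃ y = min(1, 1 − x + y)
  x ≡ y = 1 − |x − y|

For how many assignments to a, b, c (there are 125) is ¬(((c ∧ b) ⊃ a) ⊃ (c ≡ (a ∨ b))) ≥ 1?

value 1: 10 assignments (counts)
value 3/4: 18 assignments
value 1/2: 26 assignments
value 1/4: 32 assignments
value 0: 39 assignments
So 10 of the 125 assignments meet the threshold.

10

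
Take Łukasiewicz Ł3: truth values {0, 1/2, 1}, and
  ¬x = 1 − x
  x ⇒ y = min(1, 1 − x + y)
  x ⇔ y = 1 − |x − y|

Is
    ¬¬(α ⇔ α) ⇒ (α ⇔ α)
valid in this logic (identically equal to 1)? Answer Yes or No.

α = 0 ↦ 1
α = 1/2 ↦ 1
α = 1 ↦ 1
Every assignment gives a value ≥ 1.

Yes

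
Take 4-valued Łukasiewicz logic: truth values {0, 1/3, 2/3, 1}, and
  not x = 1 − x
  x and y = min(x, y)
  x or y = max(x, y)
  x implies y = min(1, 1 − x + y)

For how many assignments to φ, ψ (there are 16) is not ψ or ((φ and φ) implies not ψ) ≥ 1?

φ = 0, ψ = 0 ↦ 1  ≥
φ = 0, ψ = 1/3 ↦ 1  ≥
φ = 0, ψ = 2/3 ↦ 1  ≥
φ = 0, ψ = 1 ↦ 1  ≥
φ = 1/3, ψ = 0 ↦ 1  ≥
φ = 1/3, ψ = 1/3 ↦ 1  ≥
φ = 1/3, ψ = 2/3 ↦ 1  ≥
φ = 1/3, ψ = 1 ↦ 2/3  <
φ = 2/3, ψ = 0 ↦ 1  ≥
φ = 2/3, ψ = 1/3 ↦ 1  ≥
φ = 2/3, ψ = 2/3 ↦ 2/3  <
φ = 2/3, ψ = 1 ↦ 1/3  <
φ = 1, ψ = 0 ↦ 1  ≥
φ = 1, ψ = 1/3 ↦ 2/3  <
φ = 1, ψ = 2/3 ↦ 1/3  <
φ = 1, ψ = 1 ↦ 0  <
So 10 of the 16 assignments meet the threshold.

10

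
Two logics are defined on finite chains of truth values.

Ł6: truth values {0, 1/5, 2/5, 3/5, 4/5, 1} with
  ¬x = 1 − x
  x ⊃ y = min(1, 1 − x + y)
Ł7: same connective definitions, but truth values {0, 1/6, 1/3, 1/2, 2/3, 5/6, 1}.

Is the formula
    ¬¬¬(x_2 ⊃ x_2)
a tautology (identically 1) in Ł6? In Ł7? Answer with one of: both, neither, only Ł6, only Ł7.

In Ł6: at x_2 = 0 the value is 0 — not a tautology.
In Ł7: at x_2 = 0 the value is 0 — not a tautology.

neither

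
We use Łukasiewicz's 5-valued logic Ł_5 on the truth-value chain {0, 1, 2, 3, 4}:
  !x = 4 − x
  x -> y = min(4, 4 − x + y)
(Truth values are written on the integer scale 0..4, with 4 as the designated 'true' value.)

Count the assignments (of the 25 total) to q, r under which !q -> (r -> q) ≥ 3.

21

value 4: 19 assignments (counts)
value 3: 2 assignments (counts)
value 2: 2 assignments
value 1: 1 assignment
value 0: 1 assignment
So 21 of the 25 assignments meet the threshold.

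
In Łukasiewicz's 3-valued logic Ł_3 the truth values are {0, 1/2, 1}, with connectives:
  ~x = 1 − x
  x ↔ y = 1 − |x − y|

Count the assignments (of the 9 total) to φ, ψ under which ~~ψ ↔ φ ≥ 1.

φ = 0, ψ = 0 ↦ 1  ≥
φ = 0, ψ = 1/2 ↦ 1/2  <
φ = 0, ψ = 1 ↦ 0  <
φ = 1/2, ψ = 0 ↦ 1/2  <
φ = 1/2, ψ = 1/2 ↦ 1  ≥
φ = 1/2, ψ = 1 ↦ 1/2  <
φ = 1, ψ = 0 ↦ 0  <
φ = 1, ψ = 1/2 ↦ 1/2  <
φ = 1, ψ = 1 ↦ 1  ≥
So 3 of the 9 assignments meet the threshold.

3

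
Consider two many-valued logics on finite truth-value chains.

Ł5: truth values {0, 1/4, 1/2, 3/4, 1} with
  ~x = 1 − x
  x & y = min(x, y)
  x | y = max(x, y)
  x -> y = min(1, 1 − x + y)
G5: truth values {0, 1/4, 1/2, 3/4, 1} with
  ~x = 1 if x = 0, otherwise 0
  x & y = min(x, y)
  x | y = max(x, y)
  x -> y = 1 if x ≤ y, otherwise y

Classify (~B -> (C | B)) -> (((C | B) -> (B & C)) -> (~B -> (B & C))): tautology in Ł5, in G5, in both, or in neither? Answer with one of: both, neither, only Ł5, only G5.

In Ł5: every assignment gives 1 — tautology.
In G5: every assignment gives 1 — tautology.

both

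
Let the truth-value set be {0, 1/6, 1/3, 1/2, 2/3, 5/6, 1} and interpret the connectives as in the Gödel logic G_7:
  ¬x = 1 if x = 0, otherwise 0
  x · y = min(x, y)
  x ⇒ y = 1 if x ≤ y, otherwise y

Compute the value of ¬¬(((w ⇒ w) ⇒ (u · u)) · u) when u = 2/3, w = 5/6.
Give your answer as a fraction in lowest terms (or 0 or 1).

1

w ⇒ w = 5/6 ⇒ 5/6 = 1
u · u = 2/3 · 2/3 = 2/3
(w ⇒ w) ⇒ (u · u) = 1 ⇒ 2/3 = 2/3
((w ⇒ w) ⇒ (u · u)) · u = 2/3 · 2/3 = 2/3
¬(((w ⇒ w) ⇒ (u · u)) · u) = ¬2/3 = 0
¬¬(((w ⇒ w) ⇒ (u · u)) · u) = ¬0 = 1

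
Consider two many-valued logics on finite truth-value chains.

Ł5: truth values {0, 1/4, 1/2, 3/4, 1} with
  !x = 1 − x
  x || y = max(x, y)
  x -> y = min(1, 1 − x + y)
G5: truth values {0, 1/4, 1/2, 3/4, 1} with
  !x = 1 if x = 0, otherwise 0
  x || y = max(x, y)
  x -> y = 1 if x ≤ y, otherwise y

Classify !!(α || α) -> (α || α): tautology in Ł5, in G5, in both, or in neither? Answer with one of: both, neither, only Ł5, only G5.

In Ł5: every assignment gives 1 — tautology.
In G5: at α = 1/4 the value is 1/4 — not a tautology.

only Ł5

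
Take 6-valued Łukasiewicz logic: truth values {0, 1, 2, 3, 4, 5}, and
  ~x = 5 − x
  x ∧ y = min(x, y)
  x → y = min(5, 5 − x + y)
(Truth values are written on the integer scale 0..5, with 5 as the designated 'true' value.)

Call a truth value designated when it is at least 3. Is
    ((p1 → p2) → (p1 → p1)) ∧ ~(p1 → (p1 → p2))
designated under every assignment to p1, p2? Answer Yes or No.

No

Counterexample: take p1 = 0, p2 = 0.
p1 → p2 = 0 → 0 = 5
p1 → p1 = 0 → 0 = 5
(p1 → p2) → (p1 → p1) = 5 → 5 = 5
p1 → p2 = 0 → 0 = 5
p1 → (p1 → p2) = 0 → 5 = 5
~(p1 → (p1 → p2)) = ~5 = 0
((p1 → p2) → (p1 → p1)) ∧ ~(p1 → (p1 → p2)) = 5 ∧ 0 = 0
This gives 0, which is below 3.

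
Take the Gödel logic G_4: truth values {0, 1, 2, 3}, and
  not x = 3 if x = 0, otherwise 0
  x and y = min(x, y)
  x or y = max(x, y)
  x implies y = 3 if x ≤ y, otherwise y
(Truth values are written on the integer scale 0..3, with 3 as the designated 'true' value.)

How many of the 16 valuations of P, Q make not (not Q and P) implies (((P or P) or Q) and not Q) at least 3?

3

P = 0, Q = 0 ↦ 0  <
P = 0, Q = 1 ↦ 0  <
P = 0, Q = 2 ↦ 0  <
P = 0, Q = 3 ↦ 0  <
P = 1, Q = 0 ↦ 3  ≥
P = 1, Q = 1 ↦ 0  <
P = 1, Q = 2 ↦ 0  <
P = 1, Q = 3 ↦ 0  <
P = 2, Q = 0 ↦ 3  ≥
P = 2, Q = 1 ↦ 0  <
P = 2, Q = 2 ↦ 0  <
P = 2, Q = 3 ↦ 0  <
P = 3, Q = 0 ↦ 3  ≥
P = 3, Q = 1 ↦ 0  <
P = 3, Q = 2 ↦ 0  <
P = 3, Q = 3 ↦ 0  <
So 3 of the 16 assignments meet the threshold.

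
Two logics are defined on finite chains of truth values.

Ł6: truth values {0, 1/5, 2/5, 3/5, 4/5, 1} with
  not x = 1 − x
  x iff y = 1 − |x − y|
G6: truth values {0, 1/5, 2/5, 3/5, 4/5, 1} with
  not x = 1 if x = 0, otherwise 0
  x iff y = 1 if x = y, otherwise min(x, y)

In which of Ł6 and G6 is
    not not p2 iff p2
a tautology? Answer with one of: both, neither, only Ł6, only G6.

In Ł6: every assignment gives 1 — tautology.
In G6: at p2 = 1/5 the value is 1/5 — not a tautology.

only Ł6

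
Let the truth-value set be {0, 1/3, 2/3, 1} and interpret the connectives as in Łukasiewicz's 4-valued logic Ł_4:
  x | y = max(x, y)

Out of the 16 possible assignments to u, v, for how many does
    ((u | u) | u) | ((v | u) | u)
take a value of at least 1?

u = 0, v = 0 ↦ 0  <
u = 0, v = 1/3 ↦ 1/3  <
u = 0, v = 2/3 ↦ 2/3  <
u = 0, v = 1 ↦ 1  ≥
u = 1/3, v = 0 ↦ 1/3  <
u = 1/3, v = 1/3 ↦ 1/3  <
u = 1/3, v = 2/3 ↦ 2/3  <
u = 1/3, v = 1 ↦ 1  ≥
u = 2/3, v = 0 ↦ 2/3  <
u = 2/3, v = 1/3 ↦ 2/3  <
u = 2/3, v = 2/3 ↦ 2/3  <
u = 2/3, v = 1 ↦ 1  ≥
u = 1, v = 0 ↦ 1  ≥
u = 1, v = 1/3 ↦ 1  ≥
u = 1, v = 2/3 ↦ 1  ≥
u = 1, v = 1 ↦ 1  ≥
So 7 of the 16 assignments meet the threshold.

7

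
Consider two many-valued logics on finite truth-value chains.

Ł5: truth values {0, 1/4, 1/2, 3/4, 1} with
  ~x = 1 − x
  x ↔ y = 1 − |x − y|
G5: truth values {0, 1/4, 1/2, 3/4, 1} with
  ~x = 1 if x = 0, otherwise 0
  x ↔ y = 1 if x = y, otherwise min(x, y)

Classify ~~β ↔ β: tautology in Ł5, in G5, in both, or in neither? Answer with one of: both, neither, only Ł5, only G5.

only Ł5

In Ł5: every assignment gives 1 — tautology.
In G5: at β = 1/4 the value is 1/4 — not a tautology.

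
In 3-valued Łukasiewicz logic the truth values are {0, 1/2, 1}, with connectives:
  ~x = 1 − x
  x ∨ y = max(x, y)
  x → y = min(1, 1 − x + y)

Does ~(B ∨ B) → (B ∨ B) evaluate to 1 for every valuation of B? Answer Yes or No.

No

Counterexample: take B = 0.
B ∨ B = 0 ∨ 0 = 0
~(B ∨ B) = ~0 = 1
B ∨ B = 0 ∨ 0 = 0
~(B ∨ B) → (B ∨ B) = 1 → 0 = 0
This gives 0 ≠ 1.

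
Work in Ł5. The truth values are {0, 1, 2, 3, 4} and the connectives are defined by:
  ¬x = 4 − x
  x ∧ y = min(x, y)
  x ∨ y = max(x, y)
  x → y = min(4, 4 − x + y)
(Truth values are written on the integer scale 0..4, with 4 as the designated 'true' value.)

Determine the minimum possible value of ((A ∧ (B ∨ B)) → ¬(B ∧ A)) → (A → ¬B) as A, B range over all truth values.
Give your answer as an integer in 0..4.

2

Take A = 2, B = 4:
B ∨ B = 4 ∨ 4 = 4
A ∧ (B ∨ B) = 2 ∧ 4 = 2
B ∧ A = 4 ∧ 2 = 2
¬(B ∧ A) = ¬2 = 2
(A ∧ (B ∨ B)) → ¬(B ∧ A) = 2 → 2 = 4
¬B = ¬4 = 0
A → ¬B = 2 → 0 = 2
((A ∧ (B ∨ B)) → ¬(B ∧ A)) → (A → ¬B) = 4 → 2 = 2
No assignment yields a value below 2, so this is the minimum.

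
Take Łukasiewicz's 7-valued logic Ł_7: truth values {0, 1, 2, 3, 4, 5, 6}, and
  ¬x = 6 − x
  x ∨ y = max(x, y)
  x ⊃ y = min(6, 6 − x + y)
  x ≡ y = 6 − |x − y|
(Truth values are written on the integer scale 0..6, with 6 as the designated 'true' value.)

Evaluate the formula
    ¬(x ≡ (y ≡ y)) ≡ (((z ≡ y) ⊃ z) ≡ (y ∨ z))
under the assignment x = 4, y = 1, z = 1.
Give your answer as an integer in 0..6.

2

y ≡ y = 1 ≡ 1 = 6
x ≡ (y ≡ y) = 4 ≡ 6 = 4
¬(x ≡ (y ≡ y)) = ¬4 = 2
z ≡ y = 1 ≡ 1 = 6
(z ≡ y) ⊃ z = 6 ⊃ 1 = 1
y ∨ z = 1 ∨ 1 = 1
((z ≡ y) ⊃ z) ≡ (y ∨ z) = 1 ≡ 1 = 6
¬(x ≡ (y ≡ y)) ≡ (((z ≡ y) ⊃ z) ≡ (y ∨ z)) = 2 ≡ 6 = 2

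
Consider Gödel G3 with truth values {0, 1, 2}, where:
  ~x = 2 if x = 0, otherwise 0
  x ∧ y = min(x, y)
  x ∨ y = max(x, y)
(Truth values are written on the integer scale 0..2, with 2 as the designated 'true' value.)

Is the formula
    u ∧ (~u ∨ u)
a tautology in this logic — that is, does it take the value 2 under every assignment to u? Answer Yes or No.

No

Counterexample: take u = 0.
~u = ~0 = 2
~u ∨ u = 2 ∨ 0 = 2
u ∧ (~u ∨ u) = 0 ∧ 2 = 0
This gives 0 ≠ 2.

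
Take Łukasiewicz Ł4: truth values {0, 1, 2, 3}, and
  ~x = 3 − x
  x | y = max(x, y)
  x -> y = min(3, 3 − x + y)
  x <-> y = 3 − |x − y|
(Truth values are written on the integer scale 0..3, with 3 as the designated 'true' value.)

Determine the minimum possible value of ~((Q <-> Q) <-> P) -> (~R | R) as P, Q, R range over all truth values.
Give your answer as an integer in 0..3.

Take P = 0, Q = 0, R = 1:
Q <-> Q = 0 <-> 0 = 3
(Q <-> Q) <-> P = 3 <-> 0 = 0
~((Q <-> Q) <-> P) = ~0 = 3
~R = ~1 = 2
~R | R = 2 | 1 = 2
~((Q <-> Q) <-> P) -> (~R | R) = 3 -> 2 = 2
No assignment yields a value below 2, so this is the minimum.

2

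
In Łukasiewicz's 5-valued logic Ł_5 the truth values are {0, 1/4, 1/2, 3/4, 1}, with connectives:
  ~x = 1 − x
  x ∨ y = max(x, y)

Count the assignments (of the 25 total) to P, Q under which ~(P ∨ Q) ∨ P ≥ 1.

value 1: 6 assignments (counts)
value 3/4: 8 assignments
value 1/2: 7 assignments
value 1/4: 3 assignments
value 0: 1 assignment
So 6 of the 25 assignments meet the threshold.

6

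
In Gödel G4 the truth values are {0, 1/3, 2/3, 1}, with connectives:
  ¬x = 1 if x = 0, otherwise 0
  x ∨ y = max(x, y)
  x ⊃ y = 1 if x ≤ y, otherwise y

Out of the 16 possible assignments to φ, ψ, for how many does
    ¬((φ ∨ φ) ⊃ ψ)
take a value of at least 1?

φ = 0, ψ = 0 ↦ 0  <
φ = 0, ψ = 1/3 ↦ 0  <
φ = 0, ψ = 2/3 ↦ 0  <
φ = 0, ψ = 1 ↦ 0  <
φ = 1/3, ψ = 0 ↦ 1  ≥
φ = 1/3, ψ = 1/3 ↦ 0  <
φ = 1/3, ψ = 2/3 ↦ 0  <
φ = 1/3, ψ = 1 ↦ 0  <
φ = 2/3, ψ = 0 ↦ 1  ≥
φ = 2/3, ψ = 1/3 ↦ 0  <
φ = 2/3, ψ = 2/3 ↦ 0  <
φ = 2/3, ψ = 1 ↦ 0  <
φ = 1, ψ = 0 ↦ 1  ≥
φ = 1, ψ = 1/3 ↦ 0  <
φ = 1, ψ = 2/3 ↦ 0  <
φ = 1, ψ = 1 ↦ 0  <
So 3 of the 16 assignments meet the threshold.

3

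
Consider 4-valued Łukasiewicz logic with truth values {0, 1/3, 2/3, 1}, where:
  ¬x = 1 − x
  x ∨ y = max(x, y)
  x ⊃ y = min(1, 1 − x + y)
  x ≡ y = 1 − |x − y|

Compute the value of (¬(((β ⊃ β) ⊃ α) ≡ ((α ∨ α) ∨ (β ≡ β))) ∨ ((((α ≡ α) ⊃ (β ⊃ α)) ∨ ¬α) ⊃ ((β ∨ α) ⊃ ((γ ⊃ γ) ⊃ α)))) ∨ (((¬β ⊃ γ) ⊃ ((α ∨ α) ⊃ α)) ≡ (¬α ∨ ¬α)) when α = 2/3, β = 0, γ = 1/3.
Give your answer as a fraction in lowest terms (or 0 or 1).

1

β ⊃ β = 0 ⊃ 0 = 1
(β ⊃ β) ⊃ α = 1 ⊃ 2/3 = 2/3
α ∨ α = 2/3 ∨ 2/3 = 2/3
β ≡ β = 0 ≡ 0 = 1
(α ∨ α) ∨ (β ≡ β) = 2/3 ∨ 1 = 1
((β ⊃ β) ⊃ α) ≡ ((α ∨ α) ∨ (β ≡ β)) = 2/3 ≡ 1 = 2/3
¬(((β ⊃ β) ⊃ α) ≡ ((α ∨ α) ∨ (β ≡ β))) = ¬2/3 = 1/3
α ≡ α = 2/3 ≡ 2/3 = 1
β ⊃ α = 0 ⊃ 2/3 = 1
(α ≡ α) ⊃ (β ⊃ α) = 1 ⊃ 1 = 1
¬α = ¬2/3 = 1/3
((α ≡ α) ⊃ (β ⊃ α)) ∨ ¬α = 1 ∨ 1/3 = 1
β ∨ α = 0 ∨ 2/3 = 2/3
γ ⊃ γ = 1/3 ⊃ 1/3 = 1
(γ ⊃ γ) ⊃ α = 1 ⊃ 2/3 = 2/3
(β ∨ α) ⊃ ((γ ⊃ γ) ⊃ α) = 2/3 ⊃ 2/3 = 1
(((α ≡ α) ⊃ (β ⊃ α)) ∨ ¬α) ⊃ ((β ∨ α) ⊃ ((γ ⊃ γ) ⊃ α)) = 1 ⊃ 1 = 1
¬(((β ⊃ β) ⊃ α) ≡ ((α ∨ α) ∨ (β ≡ β))) ∨ ((((α ≡ α) ⊃ (β ⊃ α)) ∨ ¬α) ⊃ ((β ∨ α) ⊃ ((γ ⊃ γ) ⊃ α))) = 1/3 ∨ 1 = 1
¬β = ¬0 = 1
¬β ⊃ γ = 1 ⊃ 1/3 = 1/3
α ∨ α = 2/3 ∨ 2/3 = 2/3
(α ∨ α) ⊃ α = 2/3 ⊃ 2/3 = 1
(¬β ⊃ γ) ⊃ ((α ∨ α) ⊃ α) = 1/3 ⊃ 1 = 1
¬α = ¬2/3 = 1/3
¬α = ¬2/3 = 1/3
¬α ∨ ¬α = 1/3 ∨ 1/3 = 1/3
((¬β ⊃ γ) ⊃ ((α ∨ α) ⊃ α)) ≡ (¬α ∨ ¬α) = 1 ≡ 1/3 = 1/3
(¬(((β ⊃ β) ⊃ α) ≡ ((α ∨ α) ∨ (β ≡ β))) ∨ ((((α ≡ α) ⊃ (β ⊃ α)) ∨ ¬α) ⊃ ((β ∨ α) ⊃ ((γ ⊃ γ) ⊃ α)))) ∨ (((¬β ⊃ γ) ⊃ ((α ∨ α) ⊃ α)) ≡ (¬α ∨ ¬α)) = 1 ∨ 1/3 = 1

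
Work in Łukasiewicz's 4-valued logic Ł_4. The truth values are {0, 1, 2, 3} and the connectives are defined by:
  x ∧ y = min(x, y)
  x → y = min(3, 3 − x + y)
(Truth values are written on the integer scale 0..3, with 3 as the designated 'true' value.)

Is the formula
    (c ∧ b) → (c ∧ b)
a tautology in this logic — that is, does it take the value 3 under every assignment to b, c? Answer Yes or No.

Yes

b = 0, c = 0 ↦ 3
b = 0, c = 1 ↦ 3
b = 0, c = 2 ↦ 3
b = 0, c = 3 ↦ 3
b = 1, c = 0 ↦ 3
b = 1, c = 1 ↦ 3
b = 1, c = 2 ↦ 3
b = 1, c = 3 ↦ 3
b = 2, c = 0 ↦ 3
b = 2, c = 1 ↦ 3
b = 2, c = 2 ↦ 3
b = 2, c = 3 ↦ 3
b = 3, c = 0 ↦ 3
b = 3, c = 1 ↦ 3
b = 3, c = 2 ↦ 3
b = 3, c = 3 ↦ 3
Every assignment gives a value ≥ 3.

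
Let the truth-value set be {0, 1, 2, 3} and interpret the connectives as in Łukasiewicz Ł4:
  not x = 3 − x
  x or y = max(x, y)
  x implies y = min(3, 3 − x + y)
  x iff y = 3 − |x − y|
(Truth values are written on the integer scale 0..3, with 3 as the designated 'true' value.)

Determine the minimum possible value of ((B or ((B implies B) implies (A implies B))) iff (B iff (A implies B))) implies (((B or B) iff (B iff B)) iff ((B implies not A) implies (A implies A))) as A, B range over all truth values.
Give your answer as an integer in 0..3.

Take A = 1, B = 0:
B implies B = 0 implies 0 = 3
A implies B = 1 implies 0 = 2
(B implies B) implies (A implies B) = 3 implies 2 = 2
B or ((B implies B) implies (A implies B)) = 0 or 2 = 2
A implies B = 1 implies 0 = 2
B iff (A implies B) = 0 iff 2 = 1
(B or ((B implies B) implies (A implies B))) iff (B iff (A implies B)) = 2 iff 1 = 2
B or B = 0 or 0 = 0
B iff B = 0 iff 0 = 3
(B or B) iff (B iff B) = 0 iff 3 = 0
not A = not 1 = 2
B implies not A = 0 implies 2 = 3
A implies A = 1 implies 1 = 3
(B implies not A) implies (A implies A) = 3 implies 3 = 3
((B or B) iff (B iff B)) iff ((B implies not A) implies (A implies A)) = 0 iff 3 = 0
((B or ((B implies B) implies (A implies B))) iff (B iff (A implies B))) implies (((B or B) iff (B iff B)) iff ((B implies not A) implies (A implies A))) = 2 implies 0 = 1
No assignment yields a value below 1, so this is the minimum.

1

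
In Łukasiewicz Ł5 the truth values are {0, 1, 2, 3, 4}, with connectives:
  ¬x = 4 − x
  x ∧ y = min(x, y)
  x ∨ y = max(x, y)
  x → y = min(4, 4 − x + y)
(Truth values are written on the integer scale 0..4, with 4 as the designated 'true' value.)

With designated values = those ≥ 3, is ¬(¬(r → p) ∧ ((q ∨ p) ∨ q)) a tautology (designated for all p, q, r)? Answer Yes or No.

Counterexample: take p = 0, q = 2, r = 2.
r → p = 2 → 0 = 2
¬(r → p) = ¬2 = 2
q ∨ p = 2 ∨ 0 = 2
(q ∨ p) ∨ q = 2 ∨ 2 = 2
¬(r → p) ∧ ((q ∨ p) ∨ q) = 2 ∧ 2 = 2
¬(¬(r → p) ∧ ((q ∨ p) ∨ q)) = ¬2 = 2
This gives 2, which is below 3.

No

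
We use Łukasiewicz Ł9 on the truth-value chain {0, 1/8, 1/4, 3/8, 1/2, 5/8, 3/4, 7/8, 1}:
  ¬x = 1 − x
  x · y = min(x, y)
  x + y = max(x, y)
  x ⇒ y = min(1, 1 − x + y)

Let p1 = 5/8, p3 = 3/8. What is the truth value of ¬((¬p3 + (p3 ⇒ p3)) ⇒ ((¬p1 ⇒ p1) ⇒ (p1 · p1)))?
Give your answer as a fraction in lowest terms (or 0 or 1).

¬p3 = ¬3/8 = 5/8
p3 ⇒ p3 = 3/8 ⇒ 3/8 = 1
¬p3 + (p3 ⇒ p3) = 5/8 + 1 = 1
¬p1 = ¬5/8 = 3/8
¬p1 ⇒ p1 = 3/8 ⇒ 5/8 = 1
p1 · p1 = 5/8 · 5/8 = 5/8
(¬p1 ⇒ p1) ⇒ (p1 · p1) = 1 ⇒ 5/8 = 5/8
(¬p3 + (p3 ⇒ p3)) ⇒ ((¬p1 ⇒ p1) ⇒ (p1 · p1)) = 1 ⇒ 5/8 = 5/8
¬((¬p3 + (p3 ⇒ p3)) ⇒ ((¬p1 ⇒ p1) ⇒ (p1 · p1))) = ¬5/8 = 3/8

3/8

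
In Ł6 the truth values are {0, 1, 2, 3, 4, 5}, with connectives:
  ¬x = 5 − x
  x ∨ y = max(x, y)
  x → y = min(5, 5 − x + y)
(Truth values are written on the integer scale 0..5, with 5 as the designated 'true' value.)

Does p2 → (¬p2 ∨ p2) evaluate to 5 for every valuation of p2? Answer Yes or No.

Yes

p2 = 0 ↦ 5
p2 = 1 ↦ 5
p2 = 2 ↦ 5
p2 = 3 ↦ 5
p2 = 4 ↦ 5
p2 = 5 ↦ 5
Every assignment gives a value ≥ 5.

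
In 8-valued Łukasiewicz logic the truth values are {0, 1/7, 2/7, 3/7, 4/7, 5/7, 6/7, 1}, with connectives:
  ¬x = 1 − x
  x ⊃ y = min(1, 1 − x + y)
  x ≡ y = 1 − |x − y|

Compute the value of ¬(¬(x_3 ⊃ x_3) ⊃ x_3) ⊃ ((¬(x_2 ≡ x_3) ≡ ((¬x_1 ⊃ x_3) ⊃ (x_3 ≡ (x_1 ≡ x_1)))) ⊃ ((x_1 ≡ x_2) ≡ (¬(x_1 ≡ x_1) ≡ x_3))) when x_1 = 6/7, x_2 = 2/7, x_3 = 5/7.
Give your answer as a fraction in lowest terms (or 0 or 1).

1

x_3 ⊃ x_3 = 5/7 ⊃ 5/7 = 1
¬(x_3 ⊃ x_3) = ¬1 = 0
¬(x_3 ⊃ x_3) ⊃ x_3 = 0 ⊃ 5/7 = 1
¬(¬(x_3 ⊃ x_3) ⊃ x_3) = ¬1 = 0
x_2 ≡ x_3 = 2/7 ≡ 5/7 = 4/7
¬(x_2 ≡ x_3) = ¬4/7 = 3/7
¬x_1 = ¬6/7 = 1/7
¬x_1 ⊃ x_3 = 1/7 ⊃ 5/7 = 1
x_1 ≡ x_1 = 6/7 ≡ 6/7 = 1
x_3 ≡ (x_1 ≡ x_1) = 5/7 ≡ 1 = 5/7
(¬x_1 ⊃ x_3) ⊃ (x_3 ≡ (x_1 ≡ x_1)) = 1 ⊃ 5/7 = 5/7
¬(x_2 ≡ x_3) ≡ ((¬x_1 ⊃ x_3) ⊃ (x_3 ≡ (x_1 ≡ x_1))) = 3/7 ≡ 5/7 = 5/7
x_1 ≡ x_2 = 6/7 ≡ 2/7 = 3/7
x_1 ≡ x_1 = 6/7 ≡ 6/7 = 1
¬(x_1 ≡ x_1) = ¬1 = 0
¬(x_1 ≡ x_1) ≡ x_3 = 0 ≡ 5/7 = 2/7
(x_1 ≡ x_2) ≡ (¬(x_1 ≡ x_1) ≡ x_3) = 3/7 ≡ 2/7 = 6/7
(¬(x_2 ≡ x_3) ≡ ((¬x_1 ⊃ x_3) ⊃ (x_3 ≡ (x_1 ≡ x_1)))) ⊃ ((x_1 ≡ x_2) ≡ (¬(x_1 ≡ x_1) ≡ x_3)) = 5/7 ⊃ 6/7 = 1
¬(¬(x_3 ⊃ x_3) ⊃ x_3) ⊃ ((¬(x_2 ≡ x_3) ≡ ((¬x_1 ⊃ x_3) ⊃ (x_3 ≡ (x_1 ≡ x_1)))) ⊃ ((x_1 ≡ x_2) ≡ (¬(x_1 ≡ x_1) ≡ x_3))) = 0 ⊃ 1 = 1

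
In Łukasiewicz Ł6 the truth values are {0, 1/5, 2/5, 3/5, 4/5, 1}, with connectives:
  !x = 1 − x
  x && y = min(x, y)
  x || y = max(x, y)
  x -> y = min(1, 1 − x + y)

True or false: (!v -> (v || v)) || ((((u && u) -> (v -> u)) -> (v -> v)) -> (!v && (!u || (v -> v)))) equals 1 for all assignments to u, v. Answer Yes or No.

No

Counterexample: take u = 0, v = 1/5.
!v = !1/5 = 4/5
v || v = 1/5 || 1/5 = 1/5
!v -> (v || v) = 4/5 -> 1/5 = 2/5
u && u = 0 && 0 = 0
v -> u = 1/5 -> 0 = 4/5
(u && u) -> (v -> u) = 0 -> 4/5 = 1
v -> v = 1/5 -> 1/5 = 1
((u && u) -> (v -> u)) -> (v -> v) = 1 -> 1 = 1
!v = !1/5 = 4/5
!u = !0 = 1
v -> v = 1/5 -> 1/5 = 1
!u || (v -> v) = 1 || 1 = 1
!v && (!u || (v -> v)) = 4/5 && 1 = 4/5
(((u && u) -> (v -> u)) -> (v -> v)) -> (!v && (!u || (v -> v))) = 1 -> 4/5 = 4/5
(!v -> (v || v)) || ((((u && u) -> (v -> u)) -> (v -> v)) -> (!v && (!u || (v -> v)))) = 2/5 || 4/5 = 4/5
This gives 4/5 ≠ 1.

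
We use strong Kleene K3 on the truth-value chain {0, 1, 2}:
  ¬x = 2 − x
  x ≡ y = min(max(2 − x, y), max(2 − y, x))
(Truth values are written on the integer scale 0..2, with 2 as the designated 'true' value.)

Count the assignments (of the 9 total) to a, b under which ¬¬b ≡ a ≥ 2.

a = 0, b = 0 ↦ 2  ≥
a = 0, b = 1 ↦ 1  <
a = 0, b = 2 ↦ 0  <
a = 1, b = 0 ↦ 1  <
a = 1, b = 1 ↦ 1  <
a = 1, b = 2 ↦ 1  <
a = 2, b = 0 ↦ 0  <
a = 2, b = 1 ↦ 1  <
a = 2, b = 2 ↦ 2  ≥
So 2 of the 9 assignments meet the threshold.

2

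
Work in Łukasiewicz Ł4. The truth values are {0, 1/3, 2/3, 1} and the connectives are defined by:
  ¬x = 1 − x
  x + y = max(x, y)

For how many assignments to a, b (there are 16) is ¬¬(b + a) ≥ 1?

a = 0, b = 0 ↦ 0  <
a = 0, b = 1/3 ↦ 1/3  <
a = 0, b = 2/3 ↦ 2/3  <
a = 0, b = 1 ↦ 1  ≥
a = 1/3, b = 0 ↦ 1/3  <
a = 1/3, b = 1/3 ↦ 1/3  <
a = 1/3, b = 2/3 ↦ 2/3  <
a = 1/3, b = 1 ↦ 1  ≥
a = 2/3, b = 0 ↦ 2/3  <
a = 2/3, b = 1/3 ↦ 2/3  <
a = 2/3, b = 2/3 ↦ 2/3  <
a = 2/3, b = 1 ↦ 1  ≥
a = 1, b = 0 ↦ 1  ≥
a = 1, b = 1/3 ↦ 1  ≥
a = 1, b = 2/3 ↦ 1  ≥
a = 1, b = 1 ↦ 1  ≥
So 7 of the 16 assignments meet the threshold.

7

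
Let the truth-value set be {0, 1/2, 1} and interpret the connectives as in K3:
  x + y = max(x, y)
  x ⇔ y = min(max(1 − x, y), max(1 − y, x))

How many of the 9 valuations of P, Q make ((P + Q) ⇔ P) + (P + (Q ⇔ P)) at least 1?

P = 0, Q = 0 ↦ 1  ≥
P = 0, Q = 1/2 ↦ 1/2  <
P = 0, Q = 1 ↦ 0  <
P = 1/2, Q = 0 ↦ 1/2  <
P = 1/2, Q = 1/2 ↦ 1/2  <
P = 1/2, Q = 1 ↦ 1/2  <
P = 1, Q = 0 ↦ 1  ≥
P = 1, Q = 1/2 ↦ 1  ≥
P = 1, Q = 1 ↦ 1  ≥
So 4 of the 9 assignments meet the threshold.

4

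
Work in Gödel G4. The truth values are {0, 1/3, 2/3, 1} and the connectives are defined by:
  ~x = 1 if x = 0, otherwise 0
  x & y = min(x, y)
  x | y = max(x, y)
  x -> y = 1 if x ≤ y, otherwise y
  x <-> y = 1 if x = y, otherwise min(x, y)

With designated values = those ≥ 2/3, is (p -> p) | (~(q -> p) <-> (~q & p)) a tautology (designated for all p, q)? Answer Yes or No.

p = 0, q = 0 ↦ 1
p = 0, q = 1/3 ↦ 1
p = 0, q = 2/3 ↦ 1
p = 0, q = 1 ↦ 1
p = 1/3, q = 0 ↦ 1
p = 1/3, q = 1/3 ↦ 1
p = 1/3, q = 2/3 ↦ 1
p = 1/3, q = 1 ↦ 1
p = 2/3, q = 0 ↦ 1
p = 2/3, q = 1/3 ↦ 1
p = 2/3, q = 2/3 ↦ 1
p = 2/3, q = 1 ↦ 1
p = 1, q = 0 ↦ 1
p = 1, q = 1/3 ↦ 1
p = 1, q = 2/3 ↦ 1
p = 1, q = 1 ↦ 1
Every assignment gives a value ≥ 2/3.

Yes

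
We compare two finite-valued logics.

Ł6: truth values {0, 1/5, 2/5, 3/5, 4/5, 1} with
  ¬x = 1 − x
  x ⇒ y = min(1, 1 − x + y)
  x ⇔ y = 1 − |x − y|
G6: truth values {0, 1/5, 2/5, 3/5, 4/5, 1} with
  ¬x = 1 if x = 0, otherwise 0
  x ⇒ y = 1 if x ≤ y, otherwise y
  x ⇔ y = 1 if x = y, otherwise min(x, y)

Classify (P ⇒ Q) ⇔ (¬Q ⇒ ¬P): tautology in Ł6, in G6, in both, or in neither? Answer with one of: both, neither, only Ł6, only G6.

only Ł6

In Ł6: every assignment gives 1 — tautology.
In G6: at P = 2/5, Q = 1/5 the value is 1/5 — not a tautology.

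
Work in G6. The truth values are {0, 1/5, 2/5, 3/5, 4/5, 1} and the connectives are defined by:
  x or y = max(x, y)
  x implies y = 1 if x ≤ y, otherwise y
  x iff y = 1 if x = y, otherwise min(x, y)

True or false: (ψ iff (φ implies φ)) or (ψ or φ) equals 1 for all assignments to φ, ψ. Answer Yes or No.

Counterexample: take φ = 0, ψ = 0.
φ implies φ = 0 implies 0 = 1
ψ iff (φ implies φ) = 0 iff 1 = 0
ψ or φ = 0 or 0 = 0
(ψ iff (φ implies φ)) or (ψ or φ) = 0 or 0 = 0
This gives 0 ≠ 1.

No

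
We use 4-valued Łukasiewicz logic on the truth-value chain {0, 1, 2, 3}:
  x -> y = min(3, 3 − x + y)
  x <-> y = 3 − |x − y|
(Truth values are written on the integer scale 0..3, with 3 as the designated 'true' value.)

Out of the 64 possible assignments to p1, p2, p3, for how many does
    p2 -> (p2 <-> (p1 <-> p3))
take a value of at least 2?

58

value 3: 50 assignments (counts)
value 2: 8 assignments (counts)
value 1: 4 assignments
value 0: 2 assignments
So 58 of the 64 assignments meet the threshold.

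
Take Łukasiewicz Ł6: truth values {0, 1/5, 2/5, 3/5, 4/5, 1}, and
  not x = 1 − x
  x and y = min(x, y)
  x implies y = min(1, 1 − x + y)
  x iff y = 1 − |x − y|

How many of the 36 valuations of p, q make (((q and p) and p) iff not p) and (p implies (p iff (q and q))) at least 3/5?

14

value 1: 1 assignment (counts)
value 4/5: 9 assignments (counts)
value 3/5: 4 assignments (counts)
value 2/5: 11 assignments
value 1/5: 3 assignments
value 0: 8 assignments
So 14 of the 36 assignments meet the threshold.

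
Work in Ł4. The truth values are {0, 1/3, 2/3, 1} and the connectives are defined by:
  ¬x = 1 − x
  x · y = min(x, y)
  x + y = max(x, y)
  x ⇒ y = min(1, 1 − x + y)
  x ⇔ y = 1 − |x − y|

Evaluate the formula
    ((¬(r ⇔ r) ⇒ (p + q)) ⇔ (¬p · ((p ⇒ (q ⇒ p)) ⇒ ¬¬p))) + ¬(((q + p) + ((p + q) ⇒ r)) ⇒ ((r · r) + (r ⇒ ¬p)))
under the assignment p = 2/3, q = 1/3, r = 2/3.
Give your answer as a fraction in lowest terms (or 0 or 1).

1/3

r ⇔ r = 2/3 ⇔ 2/3 = 1
¬(r ⇔ r) = ¬1 = 0
p + q = 2/3 + 1/3 = 2/3
¬(r ⇔ r) ⇒ (p + q) = 0 ⇒ 2/3 = 1
¬p = ¬2/3 = 1/3
q ⇒ p = 1/3 ⇒ 2/3 = 1
p ⇒ (q ⇒ p) = 2/3 ⇒ 1 = 1
¬p = ¬2/3 = 1/3
¬¬p = ¬1/3 = 2/3
(p ⇒ (q ⇒ p)) ⇒ ¬¬p = 1 ⇒ 2/3 = 2/3
¬p · ((p ⇒ (q ⇒ p)) ⇒ ¬¬p) = 1/3 · 2/3 = 1/3
(¬(r ⇔ r) ⇒ (p + q)) ⇔ (¬p · ((p ⇒ (q ⇒ p)) ⇒ ¬¬p)) = 1 ⇔ 1/3 = 1/3
q + p = 1/3 + 2/3 = 2/3
p + q = 2/3 + 1/3 = 2/3
(p + q) ⇒ r = 2/3 ⇒ 2/3 = 1
(q + p) + ((p + q) ⇒ r) = 2/3 + 1 = 1
r · r = 2/3 · 2/3 = 2/3
¬p = ¬2/3 = 1/3
r ⇒ ¬p = 2/3 ⇒ 1/3 = 2/3
(r · r) + (r ⇒ ¬p) = 2/3 + 2/3 = 2/3
((q + p) + ((p + q) ⇒ r)) ⇒ ((r · r) + (r ⇒ ¬p)) = 1 ⇒ 2/3 = 2/3
¬(((q + p) + ((p + q) ⇒ r)) ⇒ ((r · r) + (r ⇒ ¬p))) = ¬2/3 = 1/3
((¬(r ⇔ r) ⇒ (p + q)) ⇔ (¬p · ((p ⇒ (q ⇒ p)) ⇒ ¬¬p))) + ¬(((q + p) + ((p + q) ⇒ r)) ⇒ ((r · r) + (r ⇒ ¬p))) = 1/3 + 1/3 = 1/3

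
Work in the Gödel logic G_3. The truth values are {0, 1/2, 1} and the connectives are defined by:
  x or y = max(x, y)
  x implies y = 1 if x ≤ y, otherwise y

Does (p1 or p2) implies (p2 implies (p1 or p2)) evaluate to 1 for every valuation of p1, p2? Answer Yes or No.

Yes

p1 = 0, p2 = 0 ↦ 1
p1 = 0, p2 = 1/2 ↦ 1
p1 = 0, p2 = 1 ↦ 1
p1 = 1/2, p2 = 0 ↦ 1
p1 = 1/2, p2 = 1/2 ↦ 1
p1 = 1/2, p2 = 1 ↦ 1
p1 = 1, p2 = 0 ↦ 1
p1 = 1, p2 = 1/2 ↦ 1
p1 = 1, p2 = 1 ↦ 1
Every assignment gives a value ≥ 1.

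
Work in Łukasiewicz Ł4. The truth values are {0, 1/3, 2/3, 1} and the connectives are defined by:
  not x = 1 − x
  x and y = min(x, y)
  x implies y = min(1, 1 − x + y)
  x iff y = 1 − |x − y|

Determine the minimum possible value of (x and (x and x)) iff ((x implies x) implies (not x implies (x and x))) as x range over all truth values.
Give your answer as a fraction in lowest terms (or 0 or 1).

Take x = 1/3:
x and x = 1/3 and 1/3 = 1/3
x and (x and x) = 1/3 and 1/3 = 1/3
x implies x = 1/3 implies 1/3 = 1
not x = not 1/3 = 2/3
x and x = 1/3 and 1/3 = 1/3
not x implies (x and x) = 2/3 implies 1/3 = 2/3
(x implies x) implies (not x implies (x and x)) = 1 implies 2/3 = 2/3
(x and (x and x)) iff ((x implies x) implies (not x implies (x and x))) = 1/3 iff 2/3 = 2/3
No assignment yields a value below 2/3, so this is the minimum.

2/3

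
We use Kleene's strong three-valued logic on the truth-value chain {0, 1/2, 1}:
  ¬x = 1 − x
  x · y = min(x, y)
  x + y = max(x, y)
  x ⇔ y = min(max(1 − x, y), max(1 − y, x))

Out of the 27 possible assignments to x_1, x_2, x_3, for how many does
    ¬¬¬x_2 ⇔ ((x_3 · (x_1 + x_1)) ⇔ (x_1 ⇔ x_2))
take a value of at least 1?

value 1: 2 assignments (counts)
value 1/2: 17 assignments
value 0: 8 assignments
So 2 of the 27 assignments meet the threshold.

2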